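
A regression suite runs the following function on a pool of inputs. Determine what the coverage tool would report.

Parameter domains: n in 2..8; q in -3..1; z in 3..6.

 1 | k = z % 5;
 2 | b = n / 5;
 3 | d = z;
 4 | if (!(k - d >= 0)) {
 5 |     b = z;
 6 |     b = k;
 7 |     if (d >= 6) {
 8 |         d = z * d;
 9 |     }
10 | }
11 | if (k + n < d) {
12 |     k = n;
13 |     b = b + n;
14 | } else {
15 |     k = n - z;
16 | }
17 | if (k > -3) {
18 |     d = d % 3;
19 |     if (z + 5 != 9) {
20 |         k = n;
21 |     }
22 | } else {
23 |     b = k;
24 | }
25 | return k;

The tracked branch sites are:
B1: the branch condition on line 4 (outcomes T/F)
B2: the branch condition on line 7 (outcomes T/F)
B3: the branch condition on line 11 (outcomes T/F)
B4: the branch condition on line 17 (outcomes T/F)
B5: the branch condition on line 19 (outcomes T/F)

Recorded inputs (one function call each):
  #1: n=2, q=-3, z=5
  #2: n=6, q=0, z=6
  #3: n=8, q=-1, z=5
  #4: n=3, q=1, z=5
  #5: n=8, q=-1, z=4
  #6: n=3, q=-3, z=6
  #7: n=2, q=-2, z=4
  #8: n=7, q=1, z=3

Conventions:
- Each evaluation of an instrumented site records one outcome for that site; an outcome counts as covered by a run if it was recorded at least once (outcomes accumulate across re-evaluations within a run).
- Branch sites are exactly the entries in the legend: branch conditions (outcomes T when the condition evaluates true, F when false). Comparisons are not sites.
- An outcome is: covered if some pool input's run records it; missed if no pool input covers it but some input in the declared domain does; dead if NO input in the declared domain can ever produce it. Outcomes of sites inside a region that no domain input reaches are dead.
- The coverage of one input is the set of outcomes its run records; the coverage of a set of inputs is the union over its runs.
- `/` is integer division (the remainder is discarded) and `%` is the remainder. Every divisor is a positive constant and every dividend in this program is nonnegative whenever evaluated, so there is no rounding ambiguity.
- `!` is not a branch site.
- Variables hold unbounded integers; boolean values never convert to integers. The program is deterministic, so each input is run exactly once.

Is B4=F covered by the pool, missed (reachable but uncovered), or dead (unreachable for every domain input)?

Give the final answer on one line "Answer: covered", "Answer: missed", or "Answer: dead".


no pool input records B4=F
checking all 140 inputs in the declared domain: B4=F is never recorded -> dead
Answer: dead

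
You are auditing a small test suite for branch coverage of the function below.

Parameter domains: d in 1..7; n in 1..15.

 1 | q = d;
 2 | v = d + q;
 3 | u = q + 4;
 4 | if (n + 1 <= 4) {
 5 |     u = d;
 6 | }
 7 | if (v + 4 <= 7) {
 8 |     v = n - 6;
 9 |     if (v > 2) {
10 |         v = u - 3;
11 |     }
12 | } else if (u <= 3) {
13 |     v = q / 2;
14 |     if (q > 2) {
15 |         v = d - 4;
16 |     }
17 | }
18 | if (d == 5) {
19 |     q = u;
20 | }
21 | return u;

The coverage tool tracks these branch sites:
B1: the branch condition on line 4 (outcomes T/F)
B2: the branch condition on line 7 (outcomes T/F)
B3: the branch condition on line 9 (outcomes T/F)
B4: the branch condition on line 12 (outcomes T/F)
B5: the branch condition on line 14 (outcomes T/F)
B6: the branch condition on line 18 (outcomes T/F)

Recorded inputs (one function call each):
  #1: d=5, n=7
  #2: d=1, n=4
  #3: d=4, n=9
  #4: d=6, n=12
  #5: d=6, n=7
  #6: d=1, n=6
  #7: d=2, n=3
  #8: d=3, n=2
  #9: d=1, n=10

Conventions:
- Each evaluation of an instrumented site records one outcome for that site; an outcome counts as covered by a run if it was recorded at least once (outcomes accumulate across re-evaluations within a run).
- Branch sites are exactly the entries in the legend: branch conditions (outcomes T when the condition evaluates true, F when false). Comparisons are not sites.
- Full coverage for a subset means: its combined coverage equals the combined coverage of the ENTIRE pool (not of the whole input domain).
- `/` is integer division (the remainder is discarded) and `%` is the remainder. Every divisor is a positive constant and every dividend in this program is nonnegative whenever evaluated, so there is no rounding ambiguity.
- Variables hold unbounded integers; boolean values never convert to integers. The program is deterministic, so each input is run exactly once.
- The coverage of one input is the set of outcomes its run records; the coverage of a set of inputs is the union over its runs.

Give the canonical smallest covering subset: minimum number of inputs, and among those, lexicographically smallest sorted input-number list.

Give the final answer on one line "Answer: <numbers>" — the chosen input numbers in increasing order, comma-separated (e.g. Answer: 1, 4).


input #1, d=5, n=7: events B1->F, B2->F, B4->F, B6->T; outcomes B1=F, B2=F, B4=F, B6=T
input #2, d=1, n=4: events B1->F, B2->T, B3->F, B6->F; outcomes B1=F, B2=T, B3=F, B6=F
input #3, d=4, n=9: events B1->F, B2->F, B4->F, B6->F; outcomes B1=F, B2=F, B4=F, B6=F
input #4, d=6, n=12: events B1->F, B2->F, B4->F, B6->F; outcomes B1=F, B2=F, B4=F, B6=F
input #5, d=6, n=7: events B1->F, B2->F, B4->F, B6->F; outcomes B1=F, B2=F, B4=F, B6=F
input #6, d=1, n=6: events B1->F, B2->T, B3->F, B6->F; outcomes B1=F, B2=T, B3=F, B6=F
input #7, d=2, n=3: events B1->T, B2->F, B4->T, B5->F, B6->F; outcomes B1=T, B2=F, B4=T, B5=F, B6=F
input #8, d=3, n=2: events B1->T, B2->F, B4->T, B5->T, B6->F; outcomes B1=T, B2=F, B4=T, B5=T, B6=F
input #9, d=1, n=10: events B1->F, B2->T, B3->T, B6->F; outcomes B1=F, B2=T, B3=T, B6=F
the full pool covers 12 outcomes: B1=T, B1=F, B2=T, B2=F, B3=T, B3=F, B4=T, B4=F, B5=T, B5=F, B6=T, B6=F
no size-1 subset reaches all 12 outcomes (best union: 5/12)
no size-2 subset reaches all 12 outcomes (best union: 8/12)
no size-3 subset reaches all 12 outcomes (best union: 10/12)
no size-4 subset reaches all 12 outcomes (best union: 11/12)
inputs {1, 2, 7, 8, 9} (size 5) cover everything; no size-5 subset with a lexicographically smaller index list covers all 12
Answer: 1, 2, 7, 8, 9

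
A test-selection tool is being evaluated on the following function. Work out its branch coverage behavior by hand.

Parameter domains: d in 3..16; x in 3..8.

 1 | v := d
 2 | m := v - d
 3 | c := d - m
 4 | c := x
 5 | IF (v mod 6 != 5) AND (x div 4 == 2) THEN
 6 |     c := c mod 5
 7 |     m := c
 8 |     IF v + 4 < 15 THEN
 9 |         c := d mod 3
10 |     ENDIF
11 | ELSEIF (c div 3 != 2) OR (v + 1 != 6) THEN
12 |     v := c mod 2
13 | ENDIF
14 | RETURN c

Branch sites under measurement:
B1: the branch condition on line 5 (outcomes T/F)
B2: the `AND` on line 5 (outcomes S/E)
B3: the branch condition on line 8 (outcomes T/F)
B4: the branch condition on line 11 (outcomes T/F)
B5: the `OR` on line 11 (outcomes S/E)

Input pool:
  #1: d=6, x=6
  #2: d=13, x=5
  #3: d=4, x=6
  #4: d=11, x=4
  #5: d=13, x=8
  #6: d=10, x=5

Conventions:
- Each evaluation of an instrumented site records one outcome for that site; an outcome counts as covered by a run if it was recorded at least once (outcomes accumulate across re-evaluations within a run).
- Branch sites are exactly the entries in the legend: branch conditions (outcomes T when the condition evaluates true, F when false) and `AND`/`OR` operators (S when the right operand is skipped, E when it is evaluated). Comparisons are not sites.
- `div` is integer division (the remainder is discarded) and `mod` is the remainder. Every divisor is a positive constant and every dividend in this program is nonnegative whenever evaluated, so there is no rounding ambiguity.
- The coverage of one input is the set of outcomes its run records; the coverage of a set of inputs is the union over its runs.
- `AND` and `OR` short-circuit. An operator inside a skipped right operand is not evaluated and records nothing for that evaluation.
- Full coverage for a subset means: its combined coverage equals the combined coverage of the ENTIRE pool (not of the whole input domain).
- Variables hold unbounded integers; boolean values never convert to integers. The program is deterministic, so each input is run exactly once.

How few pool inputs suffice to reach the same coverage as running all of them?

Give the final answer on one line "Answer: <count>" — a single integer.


run #1 (d=6, x=6) runs B2->E, B1->F, B5->E, B4->T; records B1=F, B2=E, B4=T, B5=E
run #2 (d=13, x=5) runs B2->E, B1->F, B5->S, B4->T; records B1=F, B2=E, B4=T, B5=S
run #3 (d=4, x=6) runs B2->E, B1->F, B5->E, B4->T; records B1=F, B2=E, B4=T, B5=E
run #4 (d=11, x=4) runs B2->S, B1->F, B5->S, B4->T; records B1=F, B2=S, B4=T, B5=S
run #5 (d=13, x=8) runs B2->E, B1->T, B3->F; records B1=T, B2=E, B3=F
run #6 (d=10, x=5) runs B2->E, B1->F, B5->S, B4->T; records B1=F, B2=E, B4=T, B5=S
pool-wide coverage (8 outcomes): B1=T, B1=F, B2=S, B2=E, B3=F, B4=T, B5=S, B5=E
size 1 is not enough: best union over all size-1 subsets is 4/8
size 2 is not enough: best union over all size-2 subsets is 7/8
inputs {1, 4, 5} (size 3) cover everything; no size-3 subset with a lexicographically smaller index list covers all 8
Answer: 3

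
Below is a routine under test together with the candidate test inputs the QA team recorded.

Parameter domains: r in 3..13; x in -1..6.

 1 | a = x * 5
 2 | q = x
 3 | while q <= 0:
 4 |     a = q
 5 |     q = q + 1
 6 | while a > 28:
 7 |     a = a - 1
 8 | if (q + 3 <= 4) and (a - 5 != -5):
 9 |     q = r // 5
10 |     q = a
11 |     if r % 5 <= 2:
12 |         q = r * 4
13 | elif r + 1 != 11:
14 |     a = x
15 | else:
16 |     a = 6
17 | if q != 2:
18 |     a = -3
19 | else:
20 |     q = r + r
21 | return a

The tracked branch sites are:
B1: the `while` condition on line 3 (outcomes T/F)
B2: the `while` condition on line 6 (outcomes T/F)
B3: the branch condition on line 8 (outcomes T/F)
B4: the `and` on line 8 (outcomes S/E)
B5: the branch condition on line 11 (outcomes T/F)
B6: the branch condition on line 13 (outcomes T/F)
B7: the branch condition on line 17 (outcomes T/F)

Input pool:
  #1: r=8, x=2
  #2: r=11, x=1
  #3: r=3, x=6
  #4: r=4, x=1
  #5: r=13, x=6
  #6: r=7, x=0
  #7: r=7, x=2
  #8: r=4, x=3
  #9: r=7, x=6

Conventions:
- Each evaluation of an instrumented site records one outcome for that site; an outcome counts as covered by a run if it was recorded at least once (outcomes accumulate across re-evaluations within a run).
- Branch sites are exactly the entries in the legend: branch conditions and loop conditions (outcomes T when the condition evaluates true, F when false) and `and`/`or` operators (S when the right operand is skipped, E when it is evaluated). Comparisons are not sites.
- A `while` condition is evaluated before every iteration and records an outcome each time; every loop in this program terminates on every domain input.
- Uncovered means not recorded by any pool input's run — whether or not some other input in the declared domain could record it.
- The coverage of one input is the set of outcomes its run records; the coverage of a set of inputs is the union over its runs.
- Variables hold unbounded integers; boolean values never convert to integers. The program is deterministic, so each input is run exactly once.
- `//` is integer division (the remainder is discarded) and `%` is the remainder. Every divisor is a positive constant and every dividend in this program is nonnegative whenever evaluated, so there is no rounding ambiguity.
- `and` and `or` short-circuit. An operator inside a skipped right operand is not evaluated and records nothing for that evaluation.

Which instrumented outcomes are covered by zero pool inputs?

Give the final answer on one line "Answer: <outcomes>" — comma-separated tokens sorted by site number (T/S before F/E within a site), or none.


input #1 (r=8, x=2): covers B1=F, B2=F, B3=F, B4=S, B6=T, B7=F
input #2 (r=11, x=1): covers B1=F, B2=F, B3=T, B4=E, B5=T, B7=T
input #3 (r=3, x=6): covers B1=F, B2=T, B2=F, B3=F, B4=S, B6=T, B7=T
input #4 (r=4, x=1): covers B1=F, B2=F, B3=T, B4=E, B5=F, B7=T
input #5 (r=13, x=6): covers B1=F, B2=T, B2=F, B3=F, B4=S, B6=T, B7=T
input #6 (r=7, x=0): covers B1=T, B1=F, B2=F, B3=F, B4=E, B6=T, B7=T
input #7 (r=7, x=2): covers B1=F, B2=F, B3=F, B4=S, B6=T, B7=F
input #8 (r=4, x=3): covers B1=F, B2=F, B3=F, B4=S, B6=T, B7=T
input #9 (r=7, x=6): covers B1=F, B2=T, B2=F, B3=F, B4=S, B6=T, B7=T
union over the pool: B1=T, B1=F, B2=T, B2=F, B3=T, B3=F, B4=S, B4=E, B5=T, B5=F, B6=T, B7=T, B7=F
uncovered (1 of 14): B6=F
Answer: B6=F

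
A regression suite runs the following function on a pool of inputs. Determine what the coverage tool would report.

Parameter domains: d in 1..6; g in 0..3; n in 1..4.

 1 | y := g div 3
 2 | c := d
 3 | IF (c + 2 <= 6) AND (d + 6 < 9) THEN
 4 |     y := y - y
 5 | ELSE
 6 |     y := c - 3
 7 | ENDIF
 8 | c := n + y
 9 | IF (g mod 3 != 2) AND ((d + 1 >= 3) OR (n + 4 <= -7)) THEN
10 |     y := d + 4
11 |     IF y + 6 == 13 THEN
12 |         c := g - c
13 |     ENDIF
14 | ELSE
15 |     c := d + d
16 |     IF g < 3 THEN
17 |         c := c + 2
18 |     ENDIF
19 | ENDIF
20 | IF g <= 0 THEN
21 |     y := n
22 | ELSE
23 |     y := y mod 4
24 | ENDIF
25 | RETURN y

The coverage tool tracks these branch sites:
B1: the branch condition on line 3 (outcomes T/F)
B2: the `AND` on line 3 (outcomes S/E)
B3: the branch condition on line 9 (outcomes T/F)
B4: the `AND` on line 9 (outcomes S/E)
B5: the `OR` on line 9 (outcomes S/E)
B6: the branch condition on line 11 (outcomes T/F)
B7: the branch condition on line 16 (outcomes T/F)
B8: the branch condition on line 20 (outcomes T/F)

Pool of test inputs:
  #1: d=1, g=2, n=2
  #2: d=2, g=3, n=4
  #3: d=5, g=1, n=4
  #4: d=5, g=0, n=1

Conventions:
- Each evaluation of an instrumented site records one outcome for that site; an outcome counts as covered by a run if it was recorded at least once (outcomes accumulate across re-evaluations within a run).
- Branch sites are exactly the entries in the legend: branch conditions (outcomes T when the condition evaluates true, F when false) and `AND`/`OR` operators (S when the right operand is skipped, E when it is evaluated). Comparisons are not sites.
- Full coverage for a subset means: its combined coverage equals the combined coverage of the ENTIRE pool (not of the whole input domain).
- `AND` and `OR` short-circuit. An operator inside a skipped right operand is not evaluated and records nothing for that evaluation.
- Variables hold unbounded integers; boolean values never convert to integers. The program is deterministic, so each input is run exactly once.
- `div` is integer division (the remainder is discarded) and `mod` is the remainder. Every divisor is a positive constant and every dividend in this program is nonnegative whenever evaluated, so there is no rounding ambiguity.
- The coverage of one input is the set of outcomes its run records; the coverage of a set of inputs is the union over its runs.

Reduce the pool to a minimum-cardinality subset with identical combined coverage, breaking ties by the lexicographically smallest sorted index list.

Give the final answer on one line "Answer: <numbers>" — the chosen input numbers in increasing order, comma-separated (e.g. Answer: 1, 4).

run #1 (d=1, g=2, n=2) records B1=T, B2=E, B3=F, B4=S, B7=T, B8=F
run #2 (d=2, g=3, n=4) records B1=T, B2=E, B3=T, B4=E, B5=S, B6=F, B8=F
run #3 (d=5, g=1, n=4) records B1=F, B2=S, B3=T, B4=E, B5=S, B6=F, B8=F
run #4 (d=5, g=0, n=1) records B1=F, B2=S, B3=T, B4=E, B5=S, B6=F, B8=T
union over all inputs: B1=T, B1=F, B2=S, B2=E, B3=T, B3=F, B4=S, B4=E, B5=S, B6=F, B7=T, B8=T, B8=F (13 outcomes)
every size-1 subset falls short of the 13 outcomes (best: 7/13)
at size 2, {1, 4} reaches all 13 outcomes; every lexicographically earlier size-2 subset fails

Answer: 1, 4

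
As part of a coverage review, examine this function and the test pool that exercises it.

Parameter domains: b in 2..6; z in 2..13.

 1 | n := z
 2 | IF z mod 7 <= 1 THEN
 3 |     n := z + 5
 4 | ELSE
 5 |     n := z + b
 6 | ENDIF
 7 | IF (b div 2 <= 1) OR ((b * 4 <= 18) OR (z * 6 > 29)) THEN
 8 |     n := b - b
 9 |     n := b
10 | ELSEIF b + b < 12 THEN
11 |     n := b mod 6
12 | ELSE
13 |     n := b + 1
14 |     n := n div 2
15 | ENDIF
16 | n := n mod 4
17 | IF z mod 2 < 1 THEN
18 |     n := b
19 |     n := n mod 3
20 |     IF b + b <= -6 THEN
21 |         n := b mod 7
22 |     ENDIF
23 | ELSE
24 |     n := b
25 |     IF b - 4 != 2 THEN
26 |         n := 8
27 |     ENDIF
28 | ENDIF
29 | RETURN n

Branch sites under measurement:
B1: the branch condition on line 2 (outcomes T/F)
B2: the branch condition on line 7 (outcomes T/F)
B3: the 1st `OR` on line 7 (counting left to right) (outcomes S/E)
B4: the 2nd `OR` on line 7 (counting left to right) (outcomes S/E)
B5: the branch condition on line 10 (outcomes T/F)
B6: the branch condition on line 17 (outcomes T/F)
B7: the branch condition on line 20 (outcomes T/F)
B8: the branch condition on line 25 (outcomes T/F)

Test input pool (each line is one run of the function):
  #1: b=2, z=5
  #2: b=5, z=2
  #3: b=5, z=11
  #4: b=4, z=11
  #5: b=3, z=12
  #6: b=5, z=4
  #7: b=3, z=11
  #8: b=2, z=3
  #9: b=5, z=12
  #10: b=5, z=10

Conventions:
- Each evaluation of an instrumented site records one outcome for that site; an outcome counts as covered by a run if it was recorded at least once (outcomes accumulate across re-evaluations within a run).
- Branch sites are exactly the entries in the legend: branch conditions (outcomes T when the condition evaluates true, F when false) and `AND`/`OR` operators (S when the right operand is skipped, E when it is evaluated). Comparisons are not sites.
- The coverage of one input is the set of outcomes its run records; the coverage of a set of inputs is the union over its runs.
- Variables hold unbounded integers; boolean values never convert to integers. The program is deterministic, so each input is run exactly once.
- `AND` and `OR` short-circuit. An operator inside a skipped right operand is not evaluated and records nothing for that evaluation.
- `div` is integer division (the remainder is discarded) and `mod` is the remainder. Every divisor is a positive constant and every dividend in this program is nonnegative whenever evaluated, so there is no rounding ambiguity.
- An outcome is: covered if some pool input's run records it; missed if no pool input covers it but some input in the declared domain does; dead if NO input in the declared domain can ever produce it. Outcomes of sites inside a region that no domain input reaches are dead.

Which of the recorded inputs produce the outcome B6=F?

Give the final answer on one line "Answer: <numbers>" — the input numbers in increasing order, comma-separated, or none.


input #1 (b=2, z=5): produces B6=F
input #2 (b=5, z=2): does not produce B6=F
input #3 (b=5, z=11): produces B6=F
input #4 (b=4, z=11): produces B6=F
input #5 (b=3, z=12): does not produce B6=F
input #6 (b=5, z=4): does not produce B6=F
input #7 (b=3, z=11): produces B6=F
input #8 (b=2, z=3): produces B6=F
input #9 (b=5, z=12): does not produce B6=F
input #10 (b=5, z=10): does not produce B6=F
Answer: 1, 3, 4, 7, 8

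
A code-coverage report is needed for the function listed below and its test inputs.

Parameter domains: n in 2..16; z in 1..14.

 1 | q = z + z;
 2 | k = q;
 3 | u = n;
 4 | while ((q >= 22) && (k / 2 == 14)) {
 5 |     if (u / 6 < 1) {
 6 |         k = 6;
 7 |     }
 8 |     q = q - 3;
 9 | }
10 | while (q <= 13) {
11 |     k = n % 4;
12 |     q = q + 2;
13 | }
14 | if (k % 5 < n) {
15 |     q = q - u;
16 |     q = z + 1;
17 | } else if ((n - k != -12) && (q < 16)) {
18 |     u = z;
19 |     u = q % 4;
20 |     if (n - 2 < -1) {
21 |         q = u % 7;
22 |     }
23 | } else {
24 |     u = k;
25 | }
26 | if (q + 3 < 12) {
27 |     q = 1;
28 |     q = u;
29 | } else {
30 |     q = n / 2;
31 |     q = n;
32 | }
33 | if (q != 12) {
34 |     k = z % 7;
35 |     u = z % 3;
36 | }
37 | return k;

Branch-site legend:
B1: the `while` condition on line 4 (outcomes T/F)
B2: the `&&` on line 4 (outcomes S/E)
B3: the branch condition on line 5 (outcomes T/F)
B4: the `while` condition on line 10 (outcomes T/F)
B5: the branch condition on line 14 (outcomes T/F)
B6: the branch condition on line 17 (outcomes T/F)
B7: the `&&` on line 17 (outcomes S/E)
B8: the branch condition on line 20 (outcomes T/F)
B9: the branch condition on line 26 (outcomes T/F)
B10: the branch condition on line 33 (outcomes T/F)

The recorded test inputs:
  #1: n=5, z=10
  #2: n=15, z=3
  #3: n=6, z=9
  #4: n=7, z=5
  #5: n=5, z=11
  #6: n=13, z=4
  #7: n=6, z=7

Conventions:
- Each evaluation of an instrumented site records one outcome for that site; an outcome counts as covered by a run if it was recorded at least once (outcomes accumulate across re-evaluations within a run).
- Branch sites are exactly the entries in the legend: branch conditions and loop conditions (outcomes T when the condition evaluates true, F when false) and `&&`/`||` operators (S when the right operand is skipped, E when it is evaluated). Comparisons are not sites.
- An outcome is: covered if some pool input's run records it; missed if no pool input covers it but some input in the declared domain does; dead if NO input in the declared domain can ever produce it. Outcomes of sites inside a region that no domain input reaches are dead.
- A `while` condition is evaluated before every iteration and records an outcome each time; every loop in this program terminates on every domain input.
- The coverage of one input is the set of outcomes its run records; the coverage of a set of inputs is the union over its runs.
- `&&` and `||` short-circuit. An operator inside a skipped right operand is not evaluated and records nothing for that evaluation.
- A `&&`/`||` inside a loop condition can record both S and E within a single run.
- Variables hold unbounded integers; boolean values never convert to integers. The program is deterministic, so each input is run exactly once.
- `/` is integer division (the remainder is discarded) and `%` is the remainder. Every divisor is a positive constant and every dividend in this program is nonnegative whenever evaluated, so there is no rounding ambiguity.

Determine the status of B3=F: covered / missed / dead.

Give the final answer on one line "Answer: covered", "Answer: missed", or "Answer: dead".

no pool input records B3=F
but domain input (n=6, z=14) does record it -> reachable, so missed

Answer: missed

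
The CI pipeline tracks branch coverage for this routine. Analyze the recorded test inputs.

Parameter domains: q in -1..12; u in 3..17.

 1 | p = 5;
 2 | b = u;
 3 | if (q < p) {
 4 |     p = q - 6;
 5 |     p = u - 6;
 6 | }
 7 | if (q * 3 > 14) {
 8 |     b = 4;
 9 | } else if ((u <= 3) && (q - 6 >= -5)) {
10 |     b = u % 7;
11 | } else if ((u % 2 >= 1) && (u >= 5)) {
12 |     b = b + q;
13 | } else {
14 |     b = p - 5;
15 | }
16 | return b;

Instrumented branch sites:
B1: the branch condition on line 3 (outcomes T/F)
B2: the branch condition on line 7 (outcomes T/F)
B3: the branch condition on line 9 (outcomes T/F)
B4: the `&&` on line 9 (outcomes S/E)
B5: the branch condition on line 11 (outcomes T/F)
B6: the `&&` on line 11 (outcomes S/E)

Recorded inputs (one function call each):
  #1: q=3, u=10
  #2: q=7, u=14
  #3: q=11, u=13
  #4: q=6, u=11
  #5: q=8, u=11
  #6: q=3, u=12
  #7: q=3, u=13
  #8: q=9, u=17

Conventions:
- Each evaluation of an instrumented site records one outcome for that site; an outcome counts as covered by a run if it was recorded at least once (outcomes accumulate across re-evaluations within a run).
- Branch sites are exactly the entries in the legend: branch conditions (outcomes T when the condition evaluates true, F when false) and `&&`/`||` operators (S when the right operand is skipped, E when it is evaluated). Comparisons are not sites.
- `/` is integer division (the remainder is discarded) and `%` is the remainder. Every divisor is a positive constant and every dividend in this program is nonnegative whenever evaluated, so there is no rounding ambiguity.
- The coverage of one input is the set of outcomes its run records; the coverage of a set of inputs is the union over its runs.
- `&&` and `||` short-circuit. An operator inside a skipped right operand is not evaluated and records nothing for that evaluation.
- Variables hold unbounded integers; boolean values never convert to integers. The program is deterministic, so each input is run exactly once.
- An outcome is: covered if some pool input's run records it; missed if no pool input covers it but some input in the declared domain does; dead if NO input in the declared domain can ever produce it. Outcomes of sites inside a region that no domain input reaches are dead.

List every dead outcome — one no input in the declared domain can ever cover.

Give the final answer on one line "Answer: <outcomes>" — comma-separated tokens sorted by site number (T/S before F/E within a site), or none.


checking every outcome against all 210 domain inputs:
  reachable outcomes have witnesses, e.g. B1=T (e.g. q=-1, u=3), B1=F (e.g. q=5, u=3), B2=T (e.g. q=5, u=3), B2=F (e.g. q=-1, u=3)
Answer: none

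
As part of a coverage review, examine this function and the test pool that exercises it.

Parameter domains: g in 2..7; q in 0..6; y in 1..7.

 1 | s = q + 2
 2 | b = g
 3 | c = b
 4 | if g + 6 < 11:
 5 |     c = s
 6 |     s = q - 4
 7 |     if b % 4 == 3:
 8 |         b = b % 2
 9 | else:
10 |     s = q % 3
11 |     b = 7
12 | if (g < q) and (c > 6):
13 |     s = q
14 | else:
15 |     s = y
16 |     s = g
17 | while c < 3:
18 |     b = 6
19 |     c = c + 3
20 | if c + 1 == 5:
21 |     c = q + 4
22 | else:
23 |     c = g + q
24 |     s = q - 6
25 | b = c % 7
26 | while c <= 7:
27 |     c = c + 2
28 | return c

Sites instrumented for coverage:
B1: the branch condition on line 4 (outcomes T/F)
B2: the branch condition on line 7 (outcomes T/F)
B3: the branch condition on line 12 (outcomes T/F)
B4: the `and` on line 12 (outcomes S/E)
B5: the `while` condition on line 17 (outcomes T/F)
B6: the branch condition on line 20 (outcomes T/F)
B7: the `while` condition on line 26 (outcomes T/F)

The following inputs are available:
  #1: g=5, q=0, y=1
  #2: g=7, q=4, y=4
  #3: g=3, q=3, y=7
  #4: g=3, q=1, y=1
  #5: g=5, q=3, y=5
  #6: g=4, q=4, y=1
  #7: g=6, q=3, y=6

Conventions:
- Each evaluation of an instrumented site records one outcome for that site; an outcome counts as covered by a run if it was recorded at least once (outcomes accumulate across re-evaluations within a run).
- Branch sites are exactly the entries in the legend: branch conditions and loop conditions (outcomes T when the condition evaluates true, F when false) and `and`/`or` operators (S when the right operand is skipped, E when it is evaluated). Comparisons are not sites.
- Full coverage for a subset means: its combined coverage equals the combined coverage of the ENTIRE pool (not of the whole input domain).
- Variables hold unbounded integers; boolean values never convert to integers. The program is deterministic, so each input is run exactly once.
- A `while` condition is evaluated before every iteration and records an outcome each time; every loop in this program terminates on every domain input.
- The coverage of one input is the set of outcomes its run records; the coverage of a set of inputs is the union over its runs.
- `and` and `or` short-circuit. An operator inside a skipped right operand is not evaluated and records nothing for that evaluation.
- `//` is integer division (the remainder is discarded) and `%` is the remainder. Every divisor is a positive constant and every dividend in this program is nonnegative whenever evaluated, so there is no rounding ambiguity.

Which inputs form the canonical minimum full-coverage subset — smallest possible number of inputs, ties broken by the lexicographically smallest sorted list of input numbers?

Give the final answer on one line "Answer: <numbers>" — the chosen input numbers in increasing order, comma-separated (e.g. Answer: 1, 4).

input #1 (g=5, q=0, y=1): covers B1=F, B3=F, B4=S, B5=F, B6=F, B7=T, B7=F
input #2 (g=7, q=4, y=4): covers B1=F, B3=F, B4=S, B5=F, B6=F, B7=F
input #3 (g=3, q=3, y=7): covers B1=T, B2=T, B3=F, B4=S, B5=F, B6=F, B7=T, B7=F
input #4 (g=3, q=1, y=1): covers B1=T, B2=T, B3=F, B4=S, B5=F, B6=F, B7=T, B7=F
input #5 (g=5, q=3, y=5): covers B1=F, B3=F, B4=S, B5=F, B6=F, B7=F
input #6 (g=4, q=4, y=1): covers B1=T, B2=F, B3=F, B4=S, B5=F, B6=F, B7=F
input #7 (g=6, q=3, y=6): covers B1=F, B3=F, B4=S, B5=F, B6=F, B7=F
union over all inputs: B1=T, B1=F, B2=T, B2=F, B3=F, B4=S, B5=F, B6=F, B7=T, B7=F (10 outcomes)
no size-1 subset reaches all 10 outcomes (best union: 8/10)
no size-2 subset reaches all 10 outcomes (best union: 9/10)
the canonical winner is {1, 3, 6}: size 3, full 10-outcome coverage, earliest index list among size-3 covers

Answer: 1, 3, 6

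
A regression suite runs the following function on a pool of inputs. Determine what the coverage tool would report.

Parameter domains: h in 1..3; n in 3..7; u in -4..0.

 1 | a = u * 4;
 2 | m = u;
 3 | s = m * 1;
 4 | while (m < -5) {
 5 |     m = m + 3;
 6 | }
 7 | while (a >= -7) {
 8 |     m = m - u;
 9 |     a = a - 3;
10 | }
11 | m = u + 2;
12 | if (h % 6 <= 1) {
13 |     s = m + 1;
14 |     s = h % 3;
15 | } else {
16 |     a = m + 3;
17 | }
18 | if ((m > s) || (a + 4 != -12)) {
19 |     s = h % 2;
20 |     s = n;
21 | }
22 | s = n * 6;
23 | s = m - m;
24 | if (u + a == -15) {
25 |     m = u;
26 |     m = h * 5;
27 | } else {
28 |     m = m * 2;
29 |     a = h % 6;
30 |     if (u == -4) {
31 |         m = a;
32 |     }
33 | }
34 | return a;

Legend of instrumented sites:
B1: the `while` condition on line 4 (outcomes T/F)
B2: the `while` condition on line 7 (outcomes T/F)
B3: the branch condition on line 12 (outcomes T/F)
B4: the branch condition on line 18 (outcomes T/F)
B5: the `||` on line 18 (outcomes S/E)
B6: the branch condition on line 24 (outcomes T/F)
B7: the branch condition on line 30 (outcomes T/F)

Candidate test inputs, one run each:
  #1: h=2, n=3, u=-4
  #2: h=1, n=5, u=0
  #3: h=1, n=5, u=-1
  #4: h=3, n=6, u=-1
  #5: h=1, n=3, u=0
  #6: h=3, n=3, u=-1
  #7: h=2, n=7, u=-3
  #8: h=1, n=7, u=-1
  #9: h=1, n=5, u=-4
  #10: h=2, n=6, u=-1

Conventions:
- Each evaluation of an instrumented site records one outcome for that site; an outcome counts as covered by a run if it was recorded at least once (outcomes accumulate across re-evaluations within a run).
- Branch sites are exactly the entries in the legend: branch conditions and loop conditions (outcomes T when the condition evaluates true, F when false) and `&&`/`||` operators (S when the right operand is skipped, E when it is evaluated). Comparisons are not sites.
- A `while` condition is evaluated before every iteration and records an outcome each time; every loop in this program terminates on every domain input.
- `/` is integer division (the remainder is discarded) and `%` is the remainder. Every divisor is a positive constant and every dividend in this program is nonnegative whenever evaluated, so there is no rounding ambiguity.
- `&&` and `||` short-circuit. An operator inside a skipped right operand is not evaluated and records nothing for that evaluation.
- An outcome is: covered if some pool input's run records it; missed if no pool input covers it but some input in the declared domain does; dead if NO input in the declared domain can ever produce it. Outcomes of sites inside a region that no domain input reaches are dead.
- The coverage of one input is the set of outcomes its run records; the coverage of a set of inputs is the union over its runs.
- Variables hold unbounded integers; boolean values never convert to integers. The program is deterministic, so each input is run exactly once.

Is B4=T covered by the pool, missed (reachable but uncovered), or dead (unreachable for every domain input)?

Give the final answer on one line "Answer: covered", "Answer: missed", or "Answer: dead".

B4=T is recorded by pool input(s) 1, 2, 3, 4, 5, 6, 7, 8, 10 -> covered

Answer: covered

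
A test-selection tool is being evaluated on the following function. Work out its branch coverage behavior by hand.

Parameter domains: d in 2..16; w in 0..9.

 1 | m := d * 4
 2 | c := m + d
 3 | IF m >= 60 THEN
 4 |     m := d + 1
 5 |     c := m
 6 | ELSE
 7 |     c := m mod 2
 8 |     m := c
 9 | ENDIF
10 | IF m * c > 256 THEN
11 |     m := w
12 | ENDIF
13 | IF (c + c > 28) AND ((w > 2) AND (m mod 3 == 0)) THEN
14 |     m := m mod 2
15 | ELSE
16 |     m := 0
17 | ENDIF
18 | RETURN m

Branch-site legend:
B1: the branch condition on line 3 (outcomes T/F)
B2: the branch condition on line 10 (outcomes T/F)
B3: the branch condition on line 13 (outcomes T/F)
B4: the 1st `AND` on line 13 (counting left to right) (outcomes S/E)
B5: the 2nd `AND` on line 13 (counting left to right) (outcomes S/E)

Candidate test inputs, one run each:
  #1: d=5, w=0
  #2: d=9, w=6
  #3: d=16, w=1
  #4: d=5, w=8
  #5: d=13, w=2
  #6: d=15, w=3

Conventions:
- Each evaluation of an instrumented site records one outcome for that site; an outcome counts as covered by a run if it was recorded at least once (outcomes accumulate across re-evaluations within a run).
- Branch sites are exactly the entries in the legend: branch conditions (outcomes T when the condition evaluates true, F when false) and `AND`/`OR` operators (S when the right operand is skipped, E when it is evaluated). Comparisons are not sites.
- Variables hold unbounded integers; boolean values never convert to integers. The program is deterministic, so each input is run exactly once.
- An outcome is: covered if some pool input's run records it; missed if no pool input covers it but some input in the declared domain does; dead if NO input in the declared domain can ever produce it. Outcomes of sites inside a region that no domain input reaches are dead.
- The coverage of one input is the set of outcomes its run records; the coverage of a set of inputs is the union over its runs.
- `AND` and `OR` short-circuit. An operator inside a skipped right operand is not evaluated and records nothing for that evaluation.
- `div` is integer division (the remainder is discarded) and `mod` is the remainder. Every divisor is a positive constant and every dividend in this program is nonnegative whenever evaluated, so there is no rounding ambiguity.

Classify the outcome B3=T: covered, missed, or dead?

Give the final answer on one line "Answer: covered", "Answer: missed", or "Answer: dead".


no pool input records B3=T
but domain input (d=16, w=3) does record it -> reachable, so missed
Answer: missed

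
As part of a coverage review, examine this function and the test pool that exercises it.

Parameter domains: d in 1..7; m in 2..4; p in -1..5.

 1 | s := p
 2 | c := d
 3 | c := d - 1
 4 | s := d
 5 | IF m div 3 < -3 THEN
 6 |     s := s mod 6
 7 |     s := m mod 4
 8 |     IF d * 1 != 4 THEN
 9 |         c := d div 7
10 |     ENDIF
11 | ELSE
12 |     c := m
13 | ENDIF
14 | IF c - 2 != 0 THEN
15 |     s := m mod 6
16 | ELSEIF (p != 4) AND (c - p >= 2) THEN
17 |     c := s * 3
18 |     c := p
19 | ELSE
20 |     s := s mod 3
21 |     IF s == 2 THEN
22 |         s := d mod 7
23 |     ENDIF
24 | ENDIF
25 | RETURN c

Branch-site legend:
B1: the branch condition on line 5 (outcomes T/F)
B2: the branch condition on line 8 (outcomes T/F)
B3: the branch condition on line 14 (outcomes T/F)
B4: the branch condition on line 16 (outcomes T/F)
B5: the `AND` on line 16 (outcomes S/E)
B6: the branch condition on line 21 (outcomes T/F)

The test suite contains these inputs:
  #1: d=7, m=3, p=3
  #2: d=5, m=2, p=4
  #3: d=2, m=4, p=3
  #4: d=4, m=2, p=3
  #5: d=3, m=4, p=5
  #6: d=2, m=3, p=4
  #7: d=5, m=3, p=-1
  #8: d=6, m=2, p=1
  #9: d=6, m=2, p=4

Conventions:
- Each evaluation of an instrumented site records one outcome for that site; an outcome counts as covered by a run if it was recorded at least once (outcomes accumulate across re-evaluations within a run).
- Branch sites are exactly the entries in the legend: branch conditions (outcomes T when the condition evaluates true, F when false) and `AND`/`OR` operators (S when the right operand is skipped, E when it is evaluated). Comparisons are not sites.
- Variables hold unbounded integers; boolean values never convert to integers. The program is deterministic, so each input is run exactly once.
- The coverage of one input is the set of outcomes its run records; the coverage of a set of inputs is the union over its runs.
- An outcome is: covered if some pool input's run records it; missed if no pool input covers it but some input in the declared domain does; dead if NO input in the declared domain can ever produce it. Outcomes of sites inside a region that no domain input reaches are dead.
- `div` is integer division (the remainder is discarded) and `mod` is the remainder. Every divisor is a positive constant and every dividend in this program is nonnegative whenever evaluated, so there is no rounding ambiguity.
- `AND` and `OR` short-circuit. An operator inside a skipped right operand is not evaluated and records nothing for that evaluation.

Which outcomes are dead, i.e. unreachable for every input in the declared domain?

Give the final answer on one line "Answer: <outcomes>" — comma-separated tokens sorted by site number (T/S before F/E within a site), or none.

running all 147 domain inputs and tallying outcomes:
  B1=T: no domain input ever produces it -> dead
  B2=T: no domain input ever produces it -> dead
  B2=F: no domain input ever produces it -> dead
  reachable outcomes have witnesses, e.g. B1=F (e.g. d=1, m=2, p=-1), B3=T (e.g. d=1, m=3, p=-1), B3=F (e.g. d=1, m=2, p=-1), B4=T (e.g. d=1, m=2, p=-1)

Answer: B1=T, B2=T, B2=F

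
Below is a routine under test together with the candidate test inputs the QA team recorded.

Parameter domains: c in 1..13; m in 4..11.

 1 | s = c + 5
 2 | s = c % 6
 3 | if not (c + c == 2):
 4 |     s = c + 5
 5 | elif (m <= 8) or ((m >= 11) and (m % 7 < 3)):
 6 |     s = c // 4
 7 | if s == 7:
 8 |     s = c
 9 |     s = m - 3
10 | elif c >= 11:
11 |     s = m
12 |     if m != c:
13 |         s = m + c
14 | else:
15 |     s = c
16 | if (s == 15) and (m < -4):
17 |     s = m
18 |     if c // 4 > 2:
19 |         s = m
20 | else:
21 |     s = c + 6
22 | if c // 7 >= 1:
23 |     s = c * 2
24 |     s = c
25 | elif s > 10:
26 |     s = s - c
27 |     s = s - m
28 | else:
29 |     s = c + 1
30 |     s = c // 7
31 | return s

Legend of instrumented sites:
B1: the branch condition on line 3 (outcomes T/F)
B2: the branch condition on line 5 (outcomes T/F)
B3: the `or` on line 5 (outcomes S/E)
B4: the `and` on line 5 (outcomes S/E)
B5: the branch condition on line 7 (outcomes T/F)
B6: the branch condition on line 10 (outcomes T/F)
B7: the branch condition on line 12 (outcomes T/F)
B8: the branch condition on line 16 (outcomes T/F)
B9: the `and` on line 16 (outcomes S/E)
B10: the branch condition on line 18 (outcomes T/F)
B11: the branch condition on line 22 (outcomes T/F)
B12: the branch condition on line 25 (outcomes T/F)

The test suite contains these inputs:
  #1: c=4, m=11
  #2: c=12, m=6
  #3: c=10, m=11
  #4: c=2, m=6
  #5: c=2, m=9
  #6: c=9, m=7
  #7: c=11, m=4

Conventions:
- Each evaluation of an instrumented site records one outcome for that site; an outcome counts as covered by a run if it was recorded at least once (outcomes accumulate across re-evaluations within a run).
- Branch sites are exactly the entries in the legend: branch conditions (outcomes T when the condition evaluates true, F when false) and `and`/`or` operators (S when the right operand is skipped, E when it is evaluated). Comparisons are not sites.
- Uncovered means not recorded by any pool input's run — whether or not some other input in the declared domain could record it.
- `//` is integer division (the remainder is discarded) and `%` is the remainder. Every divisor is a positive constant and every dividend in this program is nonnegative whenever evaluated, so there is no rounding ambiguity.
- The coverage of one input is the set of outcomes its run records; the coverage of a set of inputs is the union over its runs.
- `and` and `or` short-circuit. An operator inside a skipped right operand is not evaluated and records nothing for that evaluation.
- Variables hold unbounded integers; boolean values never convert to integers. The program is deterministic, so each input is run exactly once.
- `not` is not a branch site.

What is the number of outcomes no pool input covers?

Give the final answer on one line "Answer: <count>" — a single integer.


input #1, c=4, m=11: events B1->T, B5->F, B6->F, B9->S, B8->F, B11->F, B12->F; outcomes B1=T, B5=F, B6=F, B8=F, B9=S, B11=F, B12=F
input #2, c=12, m=6: events B1->T, B5->F, B6->T, B7->T, B9->S, B8->F, B11->T; outcomes B1=T, B5=F, B6=T, B7=T, B8=F, B9=S, B11=T
input #3, c=10, m=11: events B1->T, B5->F, B6->F, B9->S, B8->F, B11->T; outcomes B1=T, B5=F, B6=F, B8=F, B9=S, B11=T
input #4, c=2, m=6: events B1->T, B5->T, B9->S, B8->F, B11->F, B12->F; outcomes B1=T, B5=T, B8=F, B9=S, B11=F, B12=F
input #5, c=2, m=9: events B1->T, B5->T, B9->S, B8->F, B11->F, B12->F; outcomes B1=T, B5=T, B8=F, B9=S, B11=F, B12=F
input #6, c=9, m=7: events B1->T, B5->F, B6->F, B9->S, B8->F, B11->T; outcomes B1=T, B5=F, B6=F, B8=F, B9=S, B11=T
input #7, c=11, m=4: events B1->T, B5->F, B6->T, B7->T, B9->E, B8->F, B11->T; outcomes B1=T, B5=F, B6=T, B7=T, B8=F, B9=E, B11=T
union over the pool: B1=T, B5=T, B5=F, B6=T, B6=F, B7=T, B8=F, B9=S, B9=E, B11=T, B11=F, B12=F
uncovered (12 of 24): B1=F, B2=T, B2=F, B3=S, B3=E, B4=S, B4=E, B7=F, B8=T, B10=T, B10=F, B12=T
Answer: 12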